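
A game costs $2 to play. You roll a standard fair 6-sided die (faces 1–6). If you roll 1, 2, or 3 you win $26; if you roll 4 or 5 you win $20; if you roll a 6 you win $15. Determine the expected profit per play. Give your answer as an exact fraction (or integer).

E[payout] = (1/6)·15 + (1/3)·20 + (1/2)·26 = 133/6
Expected profit = 133/6 − 2 = 121/6

121/6 dollars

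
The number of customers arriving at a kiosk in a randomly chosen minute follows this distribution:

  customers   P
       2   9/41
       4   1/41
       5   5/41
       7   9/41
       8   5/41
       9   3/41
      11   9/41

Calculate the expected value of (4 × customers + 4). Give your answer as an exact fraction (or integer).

1268/41

E[4x+4] = (9/41)·12 + (1/41)·20 + (5/41)·24 + (9/41)·32 + (5/41)·36 + (3/41)·40 + (9/41)·48
     = 1268/41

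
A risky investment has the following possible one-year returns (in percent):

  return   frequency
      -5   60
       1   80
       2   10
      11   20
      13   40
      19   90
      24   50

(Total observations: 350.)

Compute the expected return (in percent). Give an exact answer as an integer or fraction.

69/7

Total = 350, so P(return=-5) = 60/350, etc.
E[X] = (6/35)·(-5) + (8/35)·1 + (1/35)·2 + (2/35)·11 + (4/35)·13 + (9/35)·19 + (1/7)·24
     = 69/7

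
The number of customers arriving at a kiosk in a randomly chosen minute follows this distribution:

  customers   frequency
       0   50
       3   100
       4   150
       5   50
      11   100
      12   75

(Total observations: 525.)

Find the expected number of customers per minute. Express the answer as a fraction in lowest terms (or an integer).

6

Total = 525, so P(customers=0) = 50/525, etc.
E[X] = (2/21)·0 + (4/21)·3 + (2/7)·4 + (2/21)·5 + (4/21)·11 + (1/7)·12
     = 6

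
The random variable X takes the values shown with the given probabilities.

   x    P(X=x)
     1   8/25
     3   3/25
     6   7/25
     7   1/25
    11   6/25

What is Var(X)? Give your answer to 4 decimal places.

E[X] = (8/25)·1 + (3/25)·3 + (7/25)·6 + (1/25)·7 + (6/25)·11 = 132/25
E[X²] = (8/25)·1 + (3/25)·9 + (7/25)·36 + (1/25)·49 + (6/25)·121 = 1062/25
Var(X) = 1062/25 − (132/25)² = 9126/625 ≈ 14.6016

14.6016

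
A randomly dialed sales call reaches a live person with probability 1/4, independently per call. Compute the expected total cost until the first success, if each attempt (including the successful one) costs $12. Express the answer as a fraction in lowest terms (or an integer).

E[#attempts] = 1/p = 4; E[cost] = 12·4 = 48.

$48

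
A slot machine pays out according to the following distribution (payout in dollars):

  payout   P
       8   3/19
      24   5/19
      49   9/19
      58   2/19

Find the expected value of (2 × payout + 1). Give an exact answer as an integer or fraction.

E[2x+1] = (3/19)·17 + (5/19)·49 + (9/19)·99 + (2/19)·117
     = 1421/19

1421/19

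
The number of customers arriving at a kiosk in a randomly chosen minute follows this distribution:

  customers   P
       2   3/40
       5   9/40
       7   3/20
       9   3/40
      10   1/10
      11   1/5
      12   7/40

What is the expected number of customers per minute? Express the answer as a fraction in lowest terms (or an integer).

E[X] = (3/40)·2 + (9/40)·5 + (3/20)·7 + (3/40)·9 + (1/10)·10 + (1/5)·11 + (7/40)·12
     = 83/10

83/10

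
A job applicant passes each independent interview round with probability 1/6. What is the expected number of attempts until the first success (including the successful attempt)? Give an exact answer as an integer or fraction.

6

For a geometric distribution, E[trials] = 1/p = 1/(1/6) = 6.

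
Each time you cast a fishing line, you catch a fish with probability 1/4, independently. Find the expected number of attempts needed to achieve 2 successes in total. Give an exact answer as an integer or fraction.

8

By linearity (sum of 2 independent geometric waits), E[trials] = 2/p = 2/(1/4) = 8.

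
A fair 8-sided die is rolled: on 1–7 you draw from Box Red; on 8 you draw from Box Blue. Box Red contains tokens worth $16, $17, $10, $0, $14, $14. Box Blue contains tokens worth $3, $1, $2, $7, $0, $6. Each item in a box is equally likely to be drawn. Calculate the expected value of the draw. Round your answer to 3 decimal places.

E[X | Box Red] = (16 + 17 + 10 + 0 + 14 + 14)/6 = 71/6
E[X | Box Blue] = (3 + 1 + 2 + 7 + 0 + 6)/6 = 19/6
E[X] = (7/8)·71/6 + (1/8)·19/6 = 43/4 ≈ 10.750

$10.750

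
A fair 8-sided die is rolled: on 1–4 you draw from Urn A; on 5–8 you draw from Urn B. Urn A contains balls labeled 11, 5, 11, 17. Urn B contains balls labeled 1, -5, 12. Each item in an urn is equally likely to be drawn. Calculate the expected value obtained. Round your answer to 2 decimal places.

6.83

E[X | Urn A] = (11 + 5 + 11 + 17)/4 = 11
E[X | Urn B] = (1 − 5 + 12)/3 = 8/3
E[X] = (1/2)·11 + (1/2)·8/3 = 41/6 ≈ 6.83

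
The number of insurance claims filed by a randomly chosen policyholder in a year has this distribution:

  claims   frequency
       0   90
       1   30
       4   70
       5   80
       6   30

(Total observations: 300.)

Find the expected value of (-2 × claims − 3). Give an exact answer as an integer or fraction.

-134/15

Total = 300, so P(claims=0) = 90/300, etc.
E[-2x-3] = (3/10)·(-3) + (1/10)·(-5) + (7/30)·(-11) + (4/15)·(-13) + (1/10)·(-15)
     = -134/15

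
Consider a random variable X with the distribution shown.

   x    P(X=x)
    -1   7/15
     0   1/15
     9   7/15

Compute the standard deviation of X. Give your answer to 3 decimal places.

4.932

E[X] = 56/15, E[X²] = 574/15
Var(X) = E[X²] − (E[X])² = 574/15 − 3136/225 = 5474/225
SD(X) = √(5474/225) ≈ 4.932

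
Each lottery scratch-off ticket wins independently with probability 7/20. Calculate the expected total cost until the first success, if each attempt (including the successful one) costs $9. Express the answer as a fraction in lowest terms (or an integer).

180/7 dollars

E[#attempts] = 1/p = 20/7; E[cost] = 9·20/7 = 180/7.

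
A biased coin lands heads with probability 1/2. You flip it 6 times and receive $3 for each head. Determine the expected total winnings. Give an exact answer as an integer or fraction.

$9

E[#heads] = 6·1/2 = 3 (linearity over flips).
E[winnings] = 3·3 = 9.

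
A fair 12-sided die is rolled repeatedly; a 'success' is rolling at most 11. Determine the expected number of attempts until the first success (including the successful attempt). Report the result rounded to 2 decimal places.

For a geometric distribution, E[trials] = 1/p = 1/(11/12) = 12/11.
≈ 1.09

1.09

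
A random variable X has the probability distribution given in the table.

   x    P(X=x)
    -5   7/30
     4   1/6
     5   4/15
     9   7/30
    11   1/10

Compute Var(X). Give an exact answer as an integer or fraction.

26909/900

E[X] = (7/30)·(-5) + (1/6)·4 + (4/15)·5 + (7/30)·9 + (1/10)·11 = 121/30
E[X²] = (7/30)·25 + (1/6)·16 + (4/15)·25 + (7/30)·81 + (1/10)·121 = 277/6
Var(X) = 277/6 − (121/30)² = 26909/900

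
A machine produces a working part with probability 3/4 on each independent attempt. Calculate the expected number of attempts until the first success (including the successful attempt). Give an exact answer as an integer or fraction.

For a geometric distribution, E[trials] = 1/p = 1/(3/4) = 4/3.

4/3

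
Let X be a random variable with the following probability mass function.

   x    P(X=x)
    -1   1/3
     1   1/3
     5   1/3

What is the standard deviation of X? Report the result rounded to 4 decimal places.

2.4944

E[X] = 5/3, E[X²] = 9
Var(X) = E[X²] − (E[X])² = 9 − 25/9 = 56/9
SD(X) = √(56/9) ≈ 2.4944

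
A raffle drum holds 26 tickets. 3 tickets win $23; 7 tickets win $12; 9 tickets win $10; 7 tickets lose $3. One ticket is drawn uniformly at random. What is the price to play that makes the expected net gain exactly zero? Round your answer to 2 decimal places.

E[payout] = (3/26)·23 + (7/26)·12 + (9/26)·10 + (7/26)·(-3) = 111/13
Fair fee = E[payout] = 111/13 ≈ $8.54

$8.54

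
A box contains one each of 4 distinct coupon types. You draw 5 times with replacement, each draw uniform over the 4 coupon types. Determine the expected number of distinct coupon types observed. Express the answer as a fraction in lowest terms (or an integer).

781/256

Let Xⱼ=1 if type j appears at least once. P(Xⱼ=1) = 1 − ((4−1)/4)^5 = 781/1024.
E[#distinct] = 4·781/1024 = 781/256.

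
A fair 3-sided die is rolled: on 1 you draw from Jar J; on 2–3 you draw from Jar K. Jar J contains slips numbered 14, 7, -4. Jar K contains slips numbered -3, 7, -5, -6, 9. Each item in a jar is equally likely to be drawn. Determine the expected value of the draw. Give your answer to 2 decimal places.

E[X | Jar J] = (14 + 7 − 4)/3 = 17/3
E[X | Jar K] = (-3 + 7 − 5 − 6 + 9)/5 = 2/5
E[X] = (1/3)·17/3 + (2/3)·2/5 = 97/45 ≈ 2.16

2.16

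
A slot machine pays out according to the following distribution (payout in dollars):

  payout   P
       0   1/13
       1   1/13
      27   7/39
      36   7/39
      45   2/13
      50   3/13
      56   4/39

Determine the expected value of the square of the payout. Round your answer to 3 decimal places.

E[X²] = (1/13)·0 + (1/13)·1 + (7/39)·729 + (7/39)·1296 + (2/13)·2025 + (3/13)·2500 + (4/39)·3136
     = 61372/39 ≈ 1573.641

1573.641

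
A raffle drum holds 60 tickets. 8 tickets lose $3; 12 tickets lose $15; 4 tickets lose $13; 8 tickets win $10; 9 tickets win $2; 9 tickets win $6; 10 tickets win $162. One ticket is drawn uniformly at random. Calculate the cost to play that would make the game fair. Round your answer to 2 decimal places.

E[payout] = (8/60)·(-3) + (12/60)·(-15) + (4/60)·(-13) + (8/60)·10 + (9/60)·2 + (9/60)·6 + (10/60)·162 = 379/15
Fair fee = E[payout] = 379/15 ≈ $25.27

$25.27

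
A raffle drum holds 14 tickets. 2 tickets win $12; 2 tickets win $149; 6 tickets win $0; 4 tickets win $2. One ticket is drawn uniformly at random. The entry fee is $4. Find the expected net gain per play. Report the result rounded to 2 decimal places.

E[payout] = (2/14)·12 + (2/14)·149 + (6/14)·0 + (4/14)·2 = 165/7
Expected profit = 165/7 − 4 = 137/7 ≈ $19.57

$19.57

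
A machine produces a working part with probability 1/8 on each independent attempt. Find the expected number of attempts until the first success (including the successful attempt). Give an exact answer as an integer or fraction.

For a geometric distribution, E[trials] = 1/p = 1/(1/8) = 8.

8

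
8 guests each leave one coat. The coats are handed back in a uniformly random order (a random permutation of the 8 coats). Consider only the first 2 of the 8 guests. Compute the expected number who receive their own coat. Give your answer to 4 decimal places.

0.2500

Let Xᵢ = 1 if person i gets their own coat. For each i, P(Xᵢ=1) = 1/8.
By linearity of expectation, E[X₁+…+X_2] = 2·(1/8) = 1/4.
≈ 0.2500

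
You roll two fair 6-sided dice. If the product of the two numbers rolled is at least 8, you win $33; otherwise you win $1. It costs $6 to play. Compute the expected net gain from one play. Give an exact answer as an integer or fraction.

131/9 dollars

E[payout] = (7/18)·1 + (11/18)·33 = 185/9
Expected profit = 185/9 − 6 = 131/9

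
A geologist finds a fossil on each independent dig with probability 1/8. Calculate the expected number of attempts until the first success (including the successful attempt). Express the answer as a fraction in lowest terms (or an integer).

8

For a geometric distribution, E[trials] = 1/p = 1/(1/8) = 8.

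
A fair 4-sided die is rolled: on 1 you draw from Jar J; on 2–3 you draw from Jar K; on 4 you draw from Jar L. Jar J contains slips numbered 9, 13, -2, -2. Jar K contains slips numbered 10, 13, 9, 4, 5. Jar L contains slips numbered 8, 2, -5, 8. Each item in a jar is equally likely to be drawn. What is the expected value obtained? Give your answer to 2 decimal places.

6.04

E[X | Jar J] = (9 + 13 − 2 − 2)/4 = 9/2
E[X | Jar K] = (10 + 13 + 9 + 4 + 5)/5 = 41/5
E[X | Jar L] = (8 + 2 − 5 + 8)/4 = 13/4
E[X] = (1/4)·9/2 + (1/2)·41/5 + (1/4)·13/4 = 483/80 ≈ 6.04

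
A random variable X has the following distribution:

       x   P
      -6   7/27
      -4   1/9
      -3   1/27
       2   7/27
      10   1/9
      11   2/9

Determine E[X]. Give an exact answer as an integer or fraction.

53/27

E[X] = (7/27)·(-6) + (1/9)·(-4) + (1/27)·(-3) + (7/27)·2 + (1/9)·10 + (2/9)·11
     = 53/27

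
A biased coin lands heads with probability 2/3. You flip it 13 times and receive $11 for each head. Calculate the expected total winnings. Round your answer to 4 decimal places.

$95.3333

E[#heads] = 13·2/3 = 26/3 (linearity over flips).
E[winnings] = 11·26/3 = 286/3.
≈ 95.3333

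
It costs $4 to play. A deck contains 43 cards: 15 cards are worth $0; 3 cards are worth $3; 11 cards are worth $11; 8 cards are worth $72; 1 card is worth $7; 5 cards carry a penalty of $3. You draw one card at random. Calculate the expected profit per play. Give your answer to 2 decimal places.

E[payout] = (15/43)·0 + (3/43)·3 + (11/43)·11 + (8/43)·72 + (1/43)·7 + (5/43)·(-3) = 698/43
Expected profit = 698/43 − 4 = 526/43 ≈ $12.23

$12.23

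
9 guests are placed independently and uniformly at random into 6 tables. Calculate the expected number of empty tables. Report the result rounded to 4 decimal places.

1.1628

Let Xⱼ=1 if table j is empty. P(Xⱼ=1) = ((6-1)/6)^9 = 1953125/10077696.
By linearity, E[#empty] = 6·1953125/10077696 = 1953125/1679616.
≈ 1.1628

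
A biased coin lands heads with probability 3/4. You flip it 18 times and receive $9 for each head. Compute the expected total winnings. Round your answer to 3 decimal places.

$121.500

E[#heads] = 18·3/4 = 27/2 (linearity over flips).
E[winnings] = 9·27/2 = 243/2.
≈ 121.500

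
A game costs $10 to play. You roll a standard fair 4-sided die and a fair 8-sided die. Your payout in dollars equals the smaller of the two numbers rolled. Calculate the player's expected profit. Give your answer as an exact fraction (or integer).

Distribution of the smaller of the two numbers rolled: 1 w.p. 11/32, 2 w.p. 9/32, 3 w.p. 7/32, 4 w.p. 5/32
E[payout] = (11/32)·1 + (9/32)·2 + (7/32)·3 + (5/32)·4 = 35/16
Expected profit = 35/16 − 10 = -125/16

-125/16 dollars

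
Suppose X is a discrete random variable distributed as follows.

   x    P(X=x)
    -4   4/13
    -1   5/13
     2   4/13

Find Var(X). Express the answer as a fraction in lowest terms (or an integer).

E[X] = (4/13)·(-4) + (5/13)·(-1) + (4/13)·2 = -1
E[X²] = (4/13)·16 + (5/13)·1 + (4/13)·4 = 85/13
Var(X) = 85/13 − (-1)² = 72/13

72/13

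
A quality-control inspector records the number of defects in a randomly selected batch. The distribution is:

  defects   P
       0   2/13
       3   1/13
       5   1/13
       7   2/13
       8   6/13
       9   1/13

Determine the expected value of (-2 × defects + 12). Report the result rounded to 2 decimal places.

E[-2x+12] = (2/13)·12 + (1/13)·6 + (1/13)·2 + (2/13)·(-2) + (6/13)·(-4) + (1/13)·(-6)
     = -2/13 ≈ -0.15

-0.15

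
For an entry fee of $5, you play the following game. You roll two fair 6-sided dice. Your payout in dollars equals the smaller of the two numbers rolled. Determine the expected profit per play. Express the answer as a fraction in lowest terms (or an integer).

-89/36 dollars

Distribution of the smaller of the two numbers rolled: 1 w.p. 11/36, 2 w.p. 1/4, 3 w.p. 7/36, 4 w.p. 5/36, 5 w.p. 1/12, 6 w.p. 1/36
E[payout] = (11/36)·1 + (1/4)·2 + (7/36)·3 + (5/36)·4 + (1/12)·5 + (1/36)·6 = 91/36
Expected profit = 91/36 − 5 = -89/36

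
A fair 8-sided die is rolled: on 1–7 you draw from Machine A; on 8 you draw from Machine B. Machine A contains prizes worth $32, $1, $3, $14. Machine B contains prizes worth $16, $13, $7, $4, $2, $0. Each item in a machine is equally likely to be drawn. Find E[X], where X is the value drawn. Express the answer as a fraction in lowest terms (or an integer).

189/16 dollars

E[X | Machine A] = (32 + 1 + 3 + 14)/4 = 25/2
E[X | Machine B] = (16 + 13 + 7 + 4 + 2 + 0)/6 = 7
E[X] = (7/8)·25/2 + (1/8)·7 = 189/16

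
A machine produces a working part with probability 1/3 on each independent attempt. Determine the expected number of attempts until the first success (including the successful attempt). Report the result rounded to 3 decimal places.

3.000

For a geometric distribution, E[trials] = 1/p = 1/(1/3) = 3.
≈ 3.000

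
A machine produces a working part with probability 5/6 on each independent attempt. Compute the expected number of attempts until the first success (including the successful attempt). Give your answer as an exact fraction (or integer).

For a geometric distribution, E[trials] = 1/p = 1/(5/6) = 6/5.

6/5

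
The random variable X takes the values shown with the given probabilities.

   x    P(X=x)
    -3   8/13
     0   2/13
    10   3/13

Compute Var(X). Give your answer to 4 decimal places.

28.4024

E[X] = (8/13)·(-3) + (2/13)·0 + (3/13)·10 = 6/13
E[X²] = (8/13)·9 + (2/13)·0 + (3/13)·100 = 372/13
Var(X) = 372/13 − (6/13)² = 4800/169 ≈ 28.4024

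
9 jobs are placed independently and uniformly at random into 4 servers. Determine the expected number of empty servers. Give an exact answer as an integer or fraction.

Let Xⱼ=1 if server j is empty. P(Xⱼ=1) = ((4-1)/4)^9 = 19683/262144.
By linearity, E[#empty] = 4·19683/262144 = 19683/65536.

19683/65536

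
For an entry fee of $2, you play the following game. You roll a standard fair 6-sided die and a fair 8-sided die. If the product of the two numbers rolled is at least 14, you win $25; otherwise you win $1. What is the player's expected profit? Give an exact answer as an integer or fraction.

21/2 dollars

E[payout] = (25/48)·1 + (23/48)·25 = 25/2
Expected profit = 25/2 − 2 = 21/2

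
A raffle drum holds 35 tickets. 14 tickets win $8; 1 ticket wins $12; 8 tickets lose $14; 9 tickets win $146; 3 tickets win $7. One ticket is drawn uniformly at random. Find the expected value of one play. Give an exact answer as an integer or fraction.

1347/35 dollars

E[payout] = (14/35)·8 + (1/35)·12 + (8/35)·(-14) + (9/35)·146 + (3/35)·7 = 1347/35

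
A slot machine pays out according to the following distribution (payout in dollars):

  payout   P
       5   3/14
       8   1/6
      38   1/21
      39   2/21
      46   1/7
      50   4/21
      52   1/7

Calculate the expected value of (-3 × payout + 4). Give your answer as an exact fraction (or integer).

E[-3x+4] = (3/14)·(-11) + (1/6)·(-20) + (1/21)·(-110) + (2/21)·(-113) + (1/7)·(-134) + (4/21)·(-146) + (1/7)·(-152)
     = -1265/14

-1265/14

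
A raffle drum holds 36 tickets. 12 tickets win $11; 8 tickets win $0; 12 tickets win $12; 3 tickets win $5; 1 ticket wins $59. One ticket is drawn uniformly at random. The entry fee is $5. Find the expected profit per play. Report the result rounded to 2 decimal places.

$4.72

E[payout] = (12/36)·11 + (8/36)·0 + (12/36)·12 + (3/36)·5 + (1/36)·59 = 175/18
Expected profit = 175/18 − 5 = 85/18 ≈ $4.72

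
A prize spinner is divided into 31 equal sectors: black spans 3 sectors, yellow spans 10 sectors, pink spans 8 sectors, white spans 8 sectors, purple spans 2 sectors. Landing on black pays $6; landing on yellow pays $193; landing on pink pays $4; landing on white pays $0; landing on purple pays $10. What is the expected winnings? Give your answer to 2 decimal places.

$64.52

E[payout] = (3/31)·6 + (10/31)·193 + (8/31)·4 + (8/31)·0 + (2/31)·10 = 2000/31
≈ $64.52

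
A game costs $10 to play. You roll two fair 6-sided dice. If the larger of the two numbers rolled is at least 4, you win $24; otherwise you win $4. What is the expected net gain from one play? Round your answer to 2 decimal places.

$9.00

E[payout] = (1/4)·4 + (3/4)·24 = 19
Expected profit = 19 − 10 = 9 ≈ $9.00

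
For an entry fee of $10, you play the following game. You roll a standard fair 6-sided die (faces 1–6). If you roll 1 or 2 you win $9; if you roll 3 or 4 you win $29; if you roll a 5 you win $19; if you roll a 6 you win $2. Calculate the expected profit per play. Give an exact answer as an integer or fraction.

E[payout] = (1/6)·2 + (1/3)·9 + (1/6)·19 + (1/3)·29 = 97/6
Expected profit = 97/6 − 10 = 37/6

37/6 dollars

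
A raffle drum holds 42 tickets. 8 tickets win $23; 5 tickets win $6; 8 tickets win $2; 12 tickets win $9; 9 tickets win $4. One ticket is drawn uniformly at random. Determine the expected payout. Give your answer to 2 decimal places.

$8.90

E[payout] = (8/42)·23 + (5/42)·6 + (8/42)·2 + (12/42)·9 + (9/42)·4 = 187/21
≈ $8.90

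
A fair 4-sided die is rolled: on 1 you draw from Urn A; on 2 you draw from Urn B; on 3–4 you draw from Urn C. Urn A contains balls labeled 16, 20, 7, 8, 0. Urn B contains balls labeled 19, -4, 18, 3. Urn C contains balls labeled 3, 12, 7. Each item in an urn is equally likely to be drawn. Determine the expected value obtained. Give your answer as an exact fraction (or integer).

127/15

E[X | Urn A] = (16 + 20 + 7 + 8 + 0)/5 = 51/5
E[X | Urn B] = (19 − 4 + 18 + 3)/4 = 9
E[X | Urn C] = (3 + 12 + 7)/3 = 22/3
E[X] = (1/4)·51/5 + (1/4)·9 + (1/2)·22/3 = 127/15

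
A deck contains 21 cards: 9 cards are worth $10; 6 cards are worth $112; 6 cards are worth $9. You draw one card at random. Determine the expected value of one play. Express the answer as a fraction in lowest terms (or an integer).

272/7 dollars

E[payout] = (9/21)·10 + (6/21)·112 + (6/21)·9 = 272/7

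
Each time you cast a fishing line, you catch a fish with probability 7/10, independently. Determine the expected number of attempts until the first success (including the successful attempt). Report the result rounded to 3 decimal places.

1.429

For a geometric distribution, E[trials] = 1/p = 1/(7/10) = 10/7.
≈ 1.429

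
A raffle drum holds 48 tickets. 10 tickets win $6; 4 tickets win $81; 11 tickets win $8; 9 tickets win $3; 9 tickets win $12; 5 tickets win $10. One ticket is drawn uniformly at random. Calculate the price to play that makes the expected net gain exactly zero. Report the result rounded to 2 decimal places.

$13.69

E[payout] = (10/48)·6 + (4/48)·81 + (11/48)·8 + (9/48)·3 + (9/48)·12 + (5/48)·10 = 219/16
Fair fee = E[payout] = 219/16 ≈ $13.69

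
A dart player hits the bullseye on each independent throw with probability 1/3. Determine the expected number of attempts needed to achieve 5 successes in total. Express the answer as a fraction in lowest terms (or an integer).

By linearity (sum of 5 independent geometric waits), E[trials] = 5/p = 5/(1/3) = 15.

15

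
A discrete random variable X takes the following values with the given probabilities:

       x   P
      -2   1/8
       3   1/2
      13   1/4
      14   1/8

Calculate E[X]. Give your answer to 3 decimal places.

E[X] = (1/8)·(-2) + (1/2)·3 + (1/4)·13 + (1/8)·14
     = 25/4 ≈ 6.250

6.250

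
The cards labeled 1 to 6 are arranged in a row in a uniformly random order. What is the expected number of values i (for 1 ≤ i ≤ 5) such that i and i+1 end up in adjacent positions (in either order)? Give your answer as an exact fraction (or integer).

5/3

For each i ∈ {1,…,5}, let Xᵢ = 1 if i and i+1 are adjacent. P(Xᵢ=1) = 2·(6−1)!/6! = 2/6.
By linearity, E[ΣXᵢ] = (5)·(2/6) = 5/3.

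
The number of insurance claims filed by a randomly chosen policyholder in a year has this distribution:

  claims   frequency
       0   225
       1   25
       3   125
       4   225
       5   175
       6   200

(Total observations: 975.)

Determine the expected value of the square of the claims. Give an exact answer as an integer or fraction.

653/39

Total = 975, so P(claims=0) = 225/975, etc.
E[X²] = (3/13)·0 + (1/39)·1 + (5/39)·9 + (3/13)·16 + (7/39)·25 + (8/39)·36
     = 653/39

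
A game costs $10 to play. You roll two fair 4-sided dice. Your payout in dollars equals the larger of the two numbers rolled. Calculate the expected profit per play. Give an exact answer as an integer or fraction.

-55/8 dollars

Distribution of the larger of the two numbers rolled: 1 w.p. 1/16, 2 w.p. 3/16, 3 w.p. 5/16, 4 w.p. 7/16
E[payout] = (1/16)·1 + (3/16)·2 + (5/16)·3 + (7/16)·4 = 25/8
Expected profit = 25/8 − 10 = -55/8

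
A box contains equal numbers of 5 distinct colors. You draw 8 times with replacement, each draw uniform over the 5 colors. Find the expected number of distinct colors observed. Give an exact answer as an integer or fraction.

Let Xⱼ=1 if type j appears at least once. P(Xⱼ=1) = 1 − ((5−1)/5)^8 = 325089/390625.
E[#distinct] = 5·325089/390625 = 325089/78125.

325089/78125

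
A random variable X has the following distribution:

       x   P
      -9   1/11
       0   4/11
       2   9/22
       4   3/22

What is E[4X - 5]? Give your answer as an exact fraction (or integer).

-31/11

E[4x-5] = (1/11)·(-41) + (4/11)·(-5) + (9/22)·3 + (3/22)·11
     = -31/11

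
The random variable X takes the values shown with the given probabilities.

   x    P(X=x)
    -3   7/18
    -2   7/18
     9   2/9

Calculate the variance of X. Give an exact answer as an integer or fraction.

7469/324

E[X] = (7/18)·(-3) + (7/18)·(-2) + (2/9)·9 = 1/18
E[X²] = (7/18)·9 + (7/18)·4 + (2/9)·81 = 415/18
Var(X) = 415/18 − (1/18)² = 7469/324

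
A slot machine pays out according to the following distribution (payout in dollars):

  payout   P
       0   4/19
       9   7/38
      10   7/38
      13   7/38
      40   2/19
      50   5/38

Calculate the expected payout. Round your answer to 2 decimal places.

$16.68

E[X] = (4/19)·0 + (7/38)·9 + (7/38)·10 + (7/38)·13 + (2/19)·40 + (5/38)·50
     = 317/19 ≈ 16.68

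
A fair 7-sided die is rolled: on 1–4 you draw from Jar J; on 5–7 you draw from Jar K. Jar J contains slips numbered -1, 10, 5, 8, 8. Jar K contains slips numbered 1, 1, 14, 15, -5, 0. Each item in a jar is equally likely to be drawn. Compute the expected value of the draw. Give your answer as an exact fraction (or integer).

E[X | Jar J] = (-1 + 10 + 5 + 8 + 8)/5 = 6
E[X | Jar K] = (1 + 1 + 14 + 15 − 5 + 0)/6 = 13/3
E[X] = (4/7)·6 + (3/7)·13/3 = 37/7

37/7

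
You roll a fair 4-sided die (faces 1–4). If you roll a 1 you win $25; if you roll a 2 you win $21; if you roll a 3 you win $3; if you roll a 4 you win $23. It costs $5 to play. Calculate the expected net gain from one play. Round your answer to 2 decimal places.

E[payout] = (1/4)·3 + (1/4)·21 + (1/4)·23 + (1/4)·25 = 18
Expected profit = 18 − 5 = 13 ≈ $13.00

$13.00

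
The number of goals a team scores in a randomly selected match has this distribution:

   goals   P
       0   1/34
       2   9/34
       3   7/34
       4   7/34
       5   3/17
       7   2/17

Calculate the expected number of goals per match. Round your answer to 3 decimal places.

E[X] = (1/34)·0 + (9/34)·2 + (7/34)·3 + (7/34)·4 + (3/17)·5 + (2/17)·7
     = 125/34 ≈ 3.676

3.676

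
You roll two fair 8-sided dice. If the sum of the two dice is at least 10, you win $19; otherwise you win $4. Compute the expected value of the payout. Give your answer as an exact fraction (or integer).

169/16 dollars

E[payout] = (9/16)·4 + (7/16)·19 = 169/16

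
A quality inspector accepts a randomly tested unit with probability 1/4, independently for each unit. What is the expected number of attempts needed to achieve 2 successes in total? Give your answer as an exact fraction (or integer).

8

By linearity (sum of 2 independent geometric waits), E[trials] = 2/p = 2/(1/4) = 8.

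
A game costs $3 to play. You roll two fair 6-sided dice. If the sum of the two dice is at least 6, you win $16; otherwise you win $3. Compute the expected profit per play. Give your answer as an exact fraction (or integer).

E[payout] = (5/18)·3 + (13/18)·16 = 223/18
Expected profit = 223/18 − 3 = 169/18

169/18 dollars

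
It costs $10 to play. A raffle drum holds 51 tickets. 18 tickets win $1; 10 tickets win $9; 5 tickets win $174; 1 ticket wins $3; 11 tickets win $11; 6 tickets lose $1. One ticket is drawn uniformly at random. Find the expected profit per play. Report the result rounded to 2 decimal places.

E[payout] = (18/51)·1 + (10/51)·9 + (5/51)·174 + (1/51)·3 + (11/51)·11 + (6/51)·(-1) = 1096/51
Expected profit = 1096/51 − 10 = 586/51 ≈ $11.49

$11.49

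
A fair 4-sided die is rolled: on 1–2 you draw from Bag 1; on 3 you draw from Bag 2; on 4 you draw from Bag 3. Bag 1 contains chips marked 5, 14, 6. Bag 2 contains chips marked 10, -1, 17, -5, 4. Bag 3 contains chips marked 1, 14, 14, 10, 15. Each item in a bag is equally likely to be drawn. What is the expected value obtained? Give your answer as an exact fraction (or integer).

487/60

E[X | Bag 1] = (5 + 14 + 6)/3 = 25/3
E[X | Bag 2] = (10 − 1 + 17 − 5 + 4)/5 = 5
E[X | Bag 3] = (1 + 14 + 14 + 10 + 15)/5 = 54/5
E[X] = (1/2)·25/3 + (1/4)·5 + (1/4)·54/5 = 487/60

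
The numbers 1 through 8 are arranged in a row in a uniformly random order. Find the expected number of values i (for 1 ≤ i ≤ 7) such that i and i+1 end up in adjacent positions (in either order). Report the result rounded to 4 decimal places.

For each i ∈ {1,…,7}, let Xᵢ = 1 if i and i+1 are adjacent. P(Xᵢ=1) = 2·(8−1)!/8! = 2/8.
By linearity, E[ΣXᵢ] = (7)·(2/8) = 7/4.
≈ 1.7500

1.7500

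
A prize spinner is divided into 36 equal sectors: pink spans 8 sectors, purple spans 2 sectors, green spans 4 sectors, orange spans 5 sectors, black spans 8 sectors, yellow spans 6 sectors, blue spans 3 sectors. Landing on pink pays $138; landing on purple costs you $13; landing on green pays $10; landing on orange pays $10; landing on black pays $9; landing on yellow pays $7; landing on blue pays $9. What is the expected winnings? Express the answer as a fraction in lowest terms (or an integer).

E[payout] = (8/36)·138 + (2/36)·(-13) + (4/36)·10 + (5/36)·10 + (8/36)·9 + (6/36)·7 + (3/36)·9 = 1309/36

1309/36 dollars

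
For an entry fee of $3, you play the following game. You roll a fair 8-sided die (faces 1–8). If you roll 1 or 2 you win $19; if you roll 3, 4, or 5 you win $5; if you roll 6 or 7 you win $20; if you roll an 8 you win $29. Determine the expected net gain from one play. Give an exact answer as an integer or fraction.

49/4 dollars

E[payout] = (3/8)·5 + (1/4)·19 + (1/4)·20 + (1/8)·29 = 61/4
Expected profit = 61/4 − 3 = 49/4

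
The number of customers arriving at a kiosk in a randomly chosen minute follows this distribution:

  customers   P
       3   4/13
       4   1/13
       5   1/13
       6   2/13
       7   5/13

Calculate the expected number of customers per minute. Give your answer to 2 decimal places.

5.23

E[X] = (4/13)·3 + (1/13)·4 + (1/13)·5 + (2/13)·6 + (5/13)·7
     = 68/13 ≈ 5.23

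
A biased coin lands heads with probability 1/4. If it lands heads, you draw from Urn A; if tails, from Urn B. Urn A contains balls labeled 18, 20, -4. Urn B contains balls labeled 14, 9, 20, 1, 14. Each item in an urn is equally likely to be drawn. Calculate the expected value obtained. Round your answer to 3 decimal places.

E[X | Urn A] = (18 + 20 − 4)/3 = 34/3
E[X | Urn B] = (14 + 9 + 20 + 1 + 14)/5 = 58/5
E[X] = (1/4)·34/3 + (3/4)·58/5 = 173/15 ≈ 11.533

11.533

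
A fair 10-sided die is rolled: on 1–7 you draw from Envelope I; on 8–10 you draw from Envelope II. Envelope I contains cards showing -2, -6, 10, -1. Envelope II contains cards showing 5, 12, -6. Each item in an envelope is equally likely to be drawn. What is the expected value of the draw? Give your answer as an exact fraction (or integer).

51/40

E[X | Envelope I] = (-2 − 6 + 10 − 1)/4 = 1/4
E[X | Envelope II] = (5 + 12 − 6)/3 = 11/3
E[X] = (7/10)·1/4 + (3/10)·11/3 = 51/40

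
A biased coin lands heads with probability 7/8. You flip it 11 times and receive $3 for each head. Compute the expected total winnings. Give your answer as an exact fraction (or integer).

E[#heads] = 11·7/8 = 77/8 (linearity over flips).
E[winnings] = 3·77/8 = 231/8.

231/8 dollars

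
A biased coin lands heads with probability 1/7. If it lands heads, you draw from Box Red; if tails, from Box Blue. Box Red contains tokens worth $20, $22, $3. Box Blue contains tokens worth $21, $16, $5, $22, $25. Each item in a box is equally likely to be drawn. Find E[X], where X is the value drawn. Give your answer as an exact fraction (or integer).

87/5 dollars

E[X | Box Red] = (20 + 22 + 3)/3 = 15
E[X | Box Blue] = (21 + 16 + 5 + 22 + 25)/5 = 89/5
E[X] = (1/7)·15 + (6/7)·89/5 = 87/5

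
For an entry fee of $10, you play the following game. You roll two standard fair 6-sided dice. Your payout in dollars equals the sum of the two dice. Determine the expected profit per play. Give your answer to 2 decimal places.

Distribution of the sum of the two dice: 2 w.p. 1/36, 3 w.p. 1/18, 4 w.p. 1/12, 5 w.p. 1/9, 6 w.p. 5/36, 7 w.p. 1/6, …
E[payout] = (1/36)·2 + (1/18)·3 + (1/12)·4 + (1/9)·5 + (5/36)·6 + (1/6)·7 + (5/36)·8 + (1/9)·9 + (1/12)·10 + (1/18)·11 + (1/36)·12 = 7
Expected profit = 7 − 10 = -3 ≈ -$3.00

-$3.00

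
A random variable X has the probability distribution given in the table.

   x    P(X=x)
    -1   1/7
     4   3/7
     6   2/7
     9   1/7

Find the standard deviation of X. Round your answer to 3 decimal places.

E[X] = 32/7, E[X²] = 202/7
Var(X) = E[X²] − (E[X])² = 202/7 − 1024/49 = 390/49
SD(X) = √(390/49) ≈ 2.821

2.821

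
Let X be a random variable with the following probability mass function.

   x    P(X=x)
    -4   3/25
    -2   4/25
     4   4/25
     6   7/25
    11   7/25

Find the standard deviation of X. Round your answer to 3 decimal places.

5.284

E[X] = 23/5, E[X²] = 1227/25
Var(X) = E[X²] − (E[X])² = 1227/25 − 529/25 = 698/25
SD(X) = √(698/25) ≈ 5.284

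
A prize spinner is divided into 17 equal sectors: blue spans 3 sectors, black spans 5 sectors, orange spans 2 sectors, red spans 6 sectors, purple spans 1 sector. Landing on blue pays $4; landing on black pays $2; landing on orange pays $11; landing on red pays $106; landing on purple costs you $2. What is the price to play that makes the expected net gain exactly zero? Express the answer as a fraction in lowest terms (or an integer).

E[payout] = (3/17)·4 + (5/17)·2 + (2/17)·11 + (6/17)·106 + (1/17)·(-2) = 678/17
Fair fee = E[payout] = 678/17

678/17 dollars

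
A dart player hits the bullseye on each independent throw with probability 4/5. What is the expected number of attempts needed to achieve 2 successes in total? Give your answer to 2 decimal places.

2.50

By linearity (sum of 2 independent geometric waits), E[trials] = 2/p = 2/(4/5) = 5/2.
≈ 2.50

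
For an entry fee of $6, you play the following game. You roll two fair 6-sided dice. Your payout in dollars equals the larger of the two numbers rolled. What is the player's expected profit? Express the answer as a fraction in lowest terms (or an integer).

Distribution of the larger of the two numbers rolled: 1 w.p. 1/36, 2 w.p. 1/12, 3 w.p. 5/36, 4 w.p. 7/36, 5 w.p. 1/4, 6 w.p. 11/36
E[payout] = (1/36)·1 + (1/12)·2 + (5/36)·3 + (7/36)·4 + (1/4)·5 + (11/36)·6 = 161/36
Expected profit = 161/36 − 6 = -55/36

-55/36 dollars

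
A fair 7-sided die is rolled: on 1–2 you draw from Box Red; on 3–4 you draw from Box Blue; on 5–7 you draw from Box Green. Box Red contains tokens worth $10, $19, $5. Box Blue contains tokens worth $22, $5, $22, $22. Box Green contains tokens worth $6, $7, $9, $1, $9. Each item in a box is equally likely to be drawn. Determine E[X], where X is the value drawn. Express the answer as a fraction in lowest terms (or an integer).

E[X | Box Red] = (10 + 19 + 5)/3 = 34/3
E[X | Box Blue] = (22 + 5 + 22 + 22)/4 = 71/4
E[X | Box Green] = (6 + 7 + 9 + 1 + 9)/5 = 32/5
E[X] = (2/7)·34/3 + (2/7)·71/4 + (3/7)·32/5 = 2321/210

2321/210 dollars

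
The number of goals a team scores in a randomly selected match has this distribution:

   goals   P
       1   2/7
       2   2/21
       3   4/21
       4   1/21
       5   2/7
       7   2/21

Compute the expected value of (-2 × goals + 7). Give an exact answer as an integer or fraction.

1/3

E[-2x+7] = (2/7)·5 + (2/21)·3 + (4/21)·1 + (1/21)·(-1) + (2/7)·(-3) + (2/21)·(-7)
     = 1/3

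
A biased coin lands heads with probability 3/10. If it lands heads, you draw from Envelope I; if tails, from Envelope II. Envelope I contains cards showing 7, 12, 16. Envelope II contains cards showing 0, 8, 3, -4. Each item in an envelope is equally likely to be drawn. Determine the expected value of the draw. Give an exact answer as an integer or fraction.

189/40

E[X | Envelope I] = (7 + 12 + 16)/3 = 35/3
E[X | Envelope II] = (0 + 8 + 3 − 4)/4 = 7/4
E[X] = (3/10)·35/3 + (7/10)·7/4 = 189/40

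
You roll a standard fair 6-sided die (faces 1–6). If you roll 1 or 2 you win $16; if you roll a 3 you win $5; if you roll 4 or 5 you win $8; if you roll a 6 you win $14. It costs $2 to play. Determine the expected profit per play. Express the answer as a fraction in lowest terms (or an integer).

E[payout] = (1/6)·5 + (1/3)·8 + (1/6)·14 + (1/3)·16 = 67/6
Expected profit = 67/6 − 2 = 55/6

55/6 dollars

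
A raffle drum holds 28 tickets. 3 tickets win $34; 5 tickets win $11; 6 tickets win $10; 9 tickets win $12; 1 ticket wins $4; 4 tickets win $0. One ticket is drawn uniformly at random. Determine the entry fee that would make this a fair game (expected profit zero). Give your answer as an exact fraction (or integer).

47/4 dollars

E[payout] = (3/28)·34 + (5/28)·11 + (6/28)·10 + (9/28)·12 + (1/28)·4 + (4/28)·0 = 47/4
Fair fee = E[payout] = 47/4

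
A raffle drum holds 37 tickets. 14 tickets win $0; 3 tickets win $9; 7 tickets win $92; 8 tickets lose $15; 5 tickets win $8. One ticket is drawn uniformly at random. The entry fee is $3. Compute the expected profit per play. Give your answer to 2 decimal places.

E[payout] = (14/37)·0 + (3/37)·9 + (7/37)·92 + (8/37)·(-15) + (5/37)·8 = 591/37
Expected profit = 591/37 − 3 = 480/37 ≈ $12.97

$12.97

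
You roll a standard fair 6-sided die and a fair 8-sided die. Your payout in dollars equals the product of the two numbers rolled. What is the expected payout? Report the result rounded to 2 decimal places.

$15.75

Distribution of the product of the two numbers rolled: 1 w.p. 1/48, 2 w.p. 1/24, 3 w.p. 1/24, 4 w.p. 1/16, 5 w.p. 1/24, 6 w.p. 1/12, …
E[payout] = (1/48)·1 + (1/24)·2 + (1/24)·3 + (1/16)·4 + (1/24)·5 + (1/12)·6 + (1/48)·7 + (1/16)·8 + (1/48)·9 + (1/24)·10 + (1/12)·12 + (1/48)·14 + (1/24)·15 + (1/24)·16 + (1/24)·18 + (1/24)·20 + (1/48)·21 + (1/16)·24 + (1/48)·25 + (1/48)·28 + (1/24)·30 + (1/48)·32 + (1/48)·35 + (1/48)·36 + (1/48)·40 + (1/48)·42 + (1/48)·48 = 63/4
≈ $15.75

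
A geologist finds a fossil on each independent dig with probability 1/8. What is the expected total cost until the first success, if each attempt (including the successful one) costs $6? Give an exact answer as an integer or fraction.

$48

E[#attempts] = 1/p = 8; E[cost] = 6·8 = 48.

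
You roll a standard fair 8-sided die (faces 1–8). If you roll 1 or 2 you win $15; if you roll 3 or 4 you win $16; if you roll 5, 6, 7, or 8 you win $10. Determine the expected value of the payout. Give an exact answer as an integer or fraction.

51/4 dollars

E[payout] = (1/2)·10 + (1/4)·15 + (1/4)·16 = 51/4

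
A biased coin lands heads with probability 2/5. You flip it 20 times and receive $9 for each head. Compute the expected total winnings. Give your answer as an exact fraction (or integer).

E[#heads] = 20·2/5 = 8 (linearity over flips).
E[winnings] = 9·8 = 72.

$72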